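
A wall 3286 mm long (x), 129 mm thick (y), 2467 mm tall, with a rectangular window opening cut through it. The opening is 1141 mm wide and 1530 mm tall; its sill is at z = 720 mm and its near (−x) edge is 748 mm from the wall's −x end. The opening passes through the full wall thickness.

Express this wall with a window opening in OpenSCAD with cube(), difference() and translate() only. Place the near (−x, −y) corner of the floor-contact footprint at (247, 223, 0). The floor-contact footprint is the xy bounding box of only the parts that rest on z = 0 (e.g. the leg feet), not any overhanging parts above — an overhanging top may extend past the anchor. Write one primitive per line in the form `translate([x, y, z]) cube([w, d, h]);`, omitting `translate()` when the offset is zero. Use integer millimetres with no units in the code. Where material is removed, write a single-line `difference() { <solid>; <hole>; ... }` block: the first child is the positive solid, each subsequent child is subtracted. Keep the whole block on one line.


difference() { translate([247, 223, 0]) cube([3286, 129, 2467]); translate([995, 223, 720]) cube([1141, 129, 1530]); }


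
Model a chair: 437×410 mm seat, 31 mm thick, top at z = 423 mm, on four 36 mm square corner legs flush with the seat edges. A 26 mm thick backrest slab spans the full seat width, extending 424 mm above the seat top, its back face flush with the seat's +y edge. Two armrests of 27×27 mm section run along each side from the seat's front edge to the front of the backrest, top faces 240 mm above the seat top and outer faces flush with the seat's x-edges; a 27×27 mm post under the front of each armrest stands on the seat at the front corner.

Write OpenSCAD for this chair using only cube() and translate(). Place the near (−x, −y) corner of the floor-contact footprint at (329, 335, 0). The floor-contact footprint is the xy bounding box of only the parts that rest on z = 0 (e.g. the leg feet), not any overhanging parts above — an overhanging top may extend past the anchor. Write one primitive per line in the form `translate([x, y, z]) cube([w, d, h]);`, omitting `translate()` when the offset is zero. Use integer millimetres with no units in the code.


translate([329, 335, 392]) cube([437, 410, 31]);
translate([329, 335, 0]) cube([36, 36, 392]);
translate([730, 335, 0]) cube([36, 36, 392]);
translate([329, 709, 0]) cube([36, 36, 392]);
translate([730, 709, 0]) cube([36, 36, 392]);
translate([329, 719, 423]) cube([437, 26, 424]);
translate([329, 335, 636]) cube([27, 384, 27]);
translate([739, 335, 636]) cube([27, 384, 27]);
translate([329, 335, 423]) cube([27, 27, 213]);
translate([739, 335, 423]) cube([27, 27, 213]);


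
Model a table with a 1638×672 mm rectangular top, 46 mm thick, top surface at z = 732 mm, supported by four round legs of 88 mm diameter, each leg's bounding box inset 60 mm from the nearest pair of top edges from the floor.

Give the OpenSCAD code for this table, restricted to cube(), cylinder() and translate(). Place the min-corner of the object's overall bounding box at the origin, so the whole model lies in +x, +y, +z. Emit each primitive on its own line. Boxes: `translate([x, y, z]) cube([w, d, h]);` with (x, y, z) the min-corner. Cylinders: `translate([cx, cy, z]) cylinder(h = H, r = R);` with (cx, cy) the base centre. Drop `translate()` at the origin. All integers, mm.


translate([0, 0, 686]) cube([1638, 672, 46]);
translate([104, 104, 0]) cylinder(h = 686, r = 44);
translate([1534, 104, 0]) cylinder(h = 686, r = 44);
translate([104, 568, 0]) cylinder(h = 686, r = 44);
translate([1534, 568, 0]) cylinder(h = 686, r = 44);


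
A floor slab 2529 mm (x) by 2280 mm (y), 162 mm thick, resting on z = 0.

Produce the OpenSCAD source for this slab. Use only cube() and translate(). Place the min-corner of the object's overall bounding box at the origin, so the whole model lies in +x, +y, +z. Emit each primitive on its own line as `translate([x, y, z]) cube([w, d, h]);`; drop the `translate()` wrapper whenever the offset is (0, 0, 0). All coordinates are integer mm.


cube([2529, 2280, 162]);


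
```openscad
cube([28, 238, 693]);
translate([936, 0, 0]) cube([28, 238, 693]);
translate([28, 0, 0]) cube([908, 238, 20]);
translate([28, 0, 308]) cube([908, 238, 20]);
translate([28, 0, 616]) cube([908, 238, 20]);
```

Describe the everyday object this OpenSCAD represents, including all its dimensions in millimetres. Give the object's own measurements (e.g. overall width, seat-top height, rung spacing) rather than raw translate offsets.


An open bookshelf. Two side panels, each 28 mm thick, 238 mm deep and 693 mm tall, stand 964 mm apart (outside-to-outside). Between them sit 3 shelves, each 20 mm thick and 238 mm deep, spanning the full gap between the sides. The bottom shelf rests on the floor (its underside at z = 0) and the clear gap between one shelf's top and the next shelf's underside is 288 mm.


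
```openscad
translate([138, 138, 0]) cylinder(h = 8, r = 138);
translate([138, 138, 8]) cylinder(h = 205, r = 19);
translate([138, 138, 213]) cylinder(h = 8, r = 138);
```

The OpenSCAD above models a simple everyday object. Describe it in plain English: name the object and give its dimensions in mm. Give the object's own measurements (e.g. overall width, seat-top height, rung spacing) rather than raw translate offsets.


A spool: two coaxial disc flanges of radius 138 mm and thickness 8 mm, joined by a core cylinder of radius 19 mm and height 205 mm. The lower flange rests on z = 0 and the three cylinders share a vertical axis.


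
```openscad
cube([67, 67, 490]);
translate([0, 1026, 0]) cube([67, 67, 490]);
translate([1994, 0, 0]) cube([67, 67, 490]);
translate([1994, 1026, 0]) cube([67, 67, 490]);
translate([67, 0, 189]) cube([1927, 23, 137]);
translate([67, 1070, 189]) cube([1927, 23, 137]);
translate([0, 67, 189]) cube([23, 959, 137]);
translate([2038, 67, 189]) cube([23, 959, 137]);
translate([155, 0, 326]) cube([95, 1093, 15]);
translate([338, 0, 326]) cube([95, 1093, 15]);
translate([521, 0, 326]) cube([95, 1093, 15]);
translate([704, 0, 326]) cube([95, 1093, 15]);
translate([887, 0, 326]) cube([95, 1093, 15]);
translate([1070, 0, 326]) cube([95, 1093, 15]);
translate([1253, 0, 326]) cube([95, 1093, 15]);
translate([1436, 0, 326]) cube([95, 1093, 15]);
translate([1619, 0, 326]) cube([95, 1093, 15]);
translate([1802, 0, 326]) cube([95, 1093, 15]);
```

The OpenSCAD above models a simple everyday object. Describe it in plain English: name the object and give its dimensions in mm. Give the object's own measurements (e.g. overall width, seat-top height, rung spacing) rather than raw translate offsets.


A bed frame 2061 mm long (x) by 1093 mm wide (y). Four 67×67 mm corner posts, 490 mm tall, at the corners of the footprint. Four rails of 23 mm thickness and 137 mm height run between adjacent posts with their undersides at z = 189 mm, their outer faces flush with the outside of the frame (the two x-running rails run between the posts' inner faces; the two y-running rails run between the posts' inner faces). 10 slats, each 95 mm wide (x) and 15 mm thick, lie across the top of the two x-running rails, running the full 1093 mm width of the frame in y; along x they sit between the end posts with a 88 mm gap after the −x posts and between neighbouring slats, leaving 97 mm before the +x posts.


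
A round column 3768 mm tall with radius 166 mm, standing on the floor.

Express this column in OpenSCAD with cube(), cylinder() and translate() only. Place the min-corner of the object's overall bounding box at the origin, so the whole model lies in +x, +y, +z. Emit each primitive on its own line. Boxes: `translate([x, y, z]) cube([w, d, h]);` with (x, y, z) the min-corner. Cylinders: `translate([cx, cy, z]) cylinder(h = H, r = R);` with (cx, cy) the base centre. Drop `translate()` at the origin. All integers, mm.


translate([166, 166, 0]) cylinder(h = 3768, r = 166);


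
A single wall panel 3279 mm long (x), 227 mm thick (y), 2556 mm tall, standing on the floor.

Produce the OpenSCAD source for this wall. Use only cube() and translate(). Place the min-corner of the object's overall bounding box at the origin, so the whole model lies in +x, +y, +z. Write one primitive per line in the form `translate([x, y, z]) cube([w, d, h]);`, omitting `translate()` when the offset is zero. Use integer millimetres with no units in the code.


cube([3279, 227, 2556]);


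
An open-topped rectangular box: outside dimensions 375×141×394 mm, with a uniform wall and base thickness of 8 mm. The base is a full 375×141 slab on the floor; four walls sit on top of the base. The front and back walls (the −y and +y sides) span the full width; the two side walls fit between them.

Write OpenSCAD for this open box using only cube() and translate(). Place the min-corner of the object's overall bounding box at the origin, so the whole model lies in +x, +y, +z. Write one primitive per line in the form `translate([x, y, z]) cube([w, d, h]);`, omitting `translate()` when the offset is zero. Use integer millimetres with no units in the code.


cube([375, 141, 8]);
translate([0, 0, 8]) cube([375, 8, 386]);
translate([0, 133, 8]) cube([375, 8, 386]);
translate([0, 8, 8]) cube([8, 125, 386]);
translate([367, 8, 8]) cube([8, 125, 386]);


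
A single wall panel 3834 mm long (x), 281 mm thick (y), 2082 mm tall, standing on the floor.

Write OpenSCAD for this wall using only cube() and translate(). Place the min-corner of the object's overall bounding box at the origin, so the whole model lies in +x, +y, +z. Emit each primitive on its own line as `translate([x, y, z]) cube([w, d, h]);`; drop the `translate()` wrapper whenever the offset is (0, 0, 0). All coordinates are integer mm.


cube([3834, 281, 2082]);


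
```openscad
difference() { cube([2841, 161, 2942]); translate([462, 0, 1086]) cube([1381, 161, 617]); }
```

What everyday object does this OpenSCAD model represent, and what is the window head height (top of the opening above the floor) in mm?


A wall with a window opening. The window head height is 1703 mm.

A wall with a rectangular opening subtracted — a window. Sill at z = 1086, opening 617 mm tall, so the head is at 1086 + 617 = 1703 mm.


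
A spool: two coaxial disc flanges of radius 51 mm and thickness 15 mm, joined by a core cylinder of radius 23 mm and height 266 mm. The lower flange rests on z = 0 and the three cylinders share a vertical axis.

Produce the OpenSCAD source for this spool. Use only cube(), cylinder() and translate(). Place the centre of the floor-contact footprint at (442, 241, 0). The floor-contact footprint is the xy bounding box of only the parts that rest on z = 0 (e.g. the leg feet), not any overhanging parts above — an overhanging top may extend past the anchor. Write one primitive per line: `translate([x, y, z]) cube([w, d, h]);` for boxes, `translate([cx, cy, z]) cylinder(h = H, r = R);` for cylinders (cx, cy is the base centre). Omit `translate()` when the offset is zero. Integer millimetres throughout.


translate([442, 241, 0]) cylinder(h = 15, r = 51);
translate([442, 241, 15]) cylinder(h = 266, r = 23);
translate([442, 241, 281]) cylinder(h = 15, r = 51);


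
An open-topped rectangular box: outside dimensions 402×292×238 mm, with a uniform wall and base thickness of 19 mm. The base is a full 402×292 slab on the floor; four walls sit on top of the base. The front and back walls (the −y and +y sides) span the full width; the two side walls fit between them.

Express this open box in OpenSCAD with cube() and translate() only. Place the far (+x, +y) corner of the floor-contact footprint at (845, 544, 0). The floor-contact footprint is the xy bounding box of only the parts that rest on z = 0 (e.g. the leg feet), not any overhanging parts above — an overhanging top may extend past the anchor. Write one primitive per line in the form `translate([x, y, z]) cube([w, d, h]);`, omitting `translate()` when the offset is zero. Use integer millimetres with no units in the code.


translate([443, 252, 0]) cube([402, 292, 19]);
translate([443, 252, 19]) cube([402, 19, 219]);
translate([443, 525, 19]) cube([402, 19, 219]);
translate([443, 271, 19]) cube([19, 254, 219]);
translate([826, 271, 19]) cube([19, 254, 219]);


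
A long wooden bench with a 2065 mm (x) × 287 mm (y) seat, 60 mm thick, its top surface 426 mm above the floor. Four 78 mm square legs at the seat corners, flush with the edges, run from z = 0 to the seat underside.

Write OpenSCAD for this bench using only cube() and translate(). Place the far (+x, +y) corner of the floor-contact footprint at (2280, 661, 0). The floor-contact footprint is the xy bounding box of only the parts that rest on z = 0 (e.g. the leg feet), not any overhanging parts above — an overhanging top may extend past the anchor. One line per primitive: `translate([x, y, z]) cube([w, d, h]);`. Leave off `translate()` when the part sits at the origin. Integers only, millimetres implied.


// leg_h = 426 − 60 = 366
translate([215, 374, 366]) cube([2065, 287, 60]);
translate([215, 374, 0]) cube([78, 78, 366]);
translate([215, 583, 0]) cube([78, 78, 366]);
translate([2202, 374, 0]) cube([78, 78, 366]);
translate([2202, 583, 0]) cube([78, 78, 366]);


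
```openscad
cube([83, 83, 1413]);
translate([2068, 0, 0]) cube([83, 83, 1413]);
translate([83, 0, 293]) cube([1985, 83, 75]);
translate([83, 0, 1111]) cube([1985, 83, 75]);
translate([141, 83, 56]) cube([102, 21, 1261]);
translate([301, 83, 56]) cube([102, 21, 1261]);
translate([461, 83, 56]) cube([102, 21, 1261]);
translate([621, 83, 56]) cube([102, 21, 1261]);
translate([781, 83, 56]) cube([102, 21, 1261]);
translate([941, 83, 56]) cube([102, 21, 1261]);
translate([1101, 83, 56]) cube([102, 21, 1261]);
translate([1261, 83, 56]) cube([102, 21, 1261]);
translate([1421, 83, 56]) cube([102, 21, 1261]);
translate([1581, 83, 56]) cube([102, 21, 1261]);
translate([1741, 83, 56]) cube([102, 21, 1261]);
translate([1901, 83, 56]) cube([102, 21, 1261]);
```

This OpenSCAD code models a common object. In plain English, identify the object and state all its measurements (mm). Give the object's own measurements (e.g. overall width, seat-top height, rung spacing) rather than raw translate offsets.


A fence section. Two 83×83 mm posts, 1413 mm tall, stand on the floor with a clear span of 1985 mm between their inner faces. Two horizontal rails of 83×75 mm section span the gap between the posts with their undersides at z = 293 mm and z = 1111 mm, flush with the posts' −y face. 12 pickets, each 102 mm wide, 21 mm thick and 1261 mm tall, are fixed to the +y face of the rails with their bottoms at z = 56 mm, spaced across the span with a 58 mm gap after the −x post and between neighbouring pickets, with 65 mm left before the +x post.


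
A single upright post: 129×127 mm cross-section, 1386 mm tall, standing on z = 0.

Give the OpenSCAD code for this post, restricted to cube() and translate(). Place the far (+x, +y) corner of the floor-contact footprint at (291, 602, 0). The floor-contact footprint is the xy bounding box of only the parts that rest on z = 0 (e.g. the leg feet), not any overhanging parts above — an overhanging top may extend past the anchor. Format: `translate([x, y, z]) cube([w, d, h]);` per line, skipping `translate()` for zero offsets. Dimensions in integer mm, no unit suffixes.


translate([162, 475, 0]) cube([129, 127, 1386]);


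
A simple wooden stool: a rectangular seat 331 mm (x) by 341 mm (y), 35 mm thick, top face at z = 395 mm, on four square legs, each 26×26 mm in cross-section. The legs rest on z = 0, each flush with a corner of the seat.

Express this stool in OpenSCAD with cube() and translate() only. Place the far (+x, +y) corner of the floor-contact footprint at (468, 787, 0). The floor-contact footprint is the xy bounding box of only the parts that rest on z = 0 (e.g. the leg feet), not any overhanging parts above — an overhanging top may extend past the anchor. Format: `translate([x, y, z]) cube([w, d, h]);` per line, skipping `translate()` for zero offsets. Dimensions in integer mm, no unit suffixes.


// leg_h = 395 - 35 = 360
translate([137, 446, 360]) cube([331, 341, 35]);
translate([137, 446, 0]) cube([26, 26, 360]);
translate([442, 446, 0]) cube([26, 26, 360]);
translate([137, 761, 0]) cube([26, 26, 360]);
translate([442, 761, 0]) cube([26, 26, 360]);


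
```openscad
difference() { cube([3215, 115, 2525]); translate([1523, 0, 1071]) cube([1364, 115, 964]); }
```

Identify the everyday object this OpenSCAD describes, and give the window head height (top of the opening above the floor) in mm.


A wall with a window opening. The window head height is 2035 mm.

A wall with a rectangular opening subtracted — a window. Sill at z = 1071, opening 964 mm tall, so the head is at 1071 + 964 = 2035 mm.


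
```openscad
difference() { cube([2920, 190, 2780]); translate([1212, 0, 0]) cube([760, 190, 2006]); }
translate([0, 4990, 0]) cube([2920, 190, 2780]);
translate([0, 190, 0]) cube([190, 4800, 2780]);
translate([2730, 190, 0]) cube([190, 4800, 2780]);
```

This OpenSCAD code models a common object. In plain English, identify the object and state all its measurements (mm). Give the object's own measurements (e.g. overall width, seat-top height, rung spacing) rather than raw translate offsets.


A single room: four walls, each 2780 mm tall and 190 mm thick, enclosing an outside footprint 2920×5180 mm (x × y), no floor or roof. The front and back walls (−y and +y sides) run the full x-width; the side walls fit between their inner faces. A door opening 760 mm wide and 2006 mm tall is cut through the front wall from the floor up, its −x edge 1212 mm from the wall's −x end.


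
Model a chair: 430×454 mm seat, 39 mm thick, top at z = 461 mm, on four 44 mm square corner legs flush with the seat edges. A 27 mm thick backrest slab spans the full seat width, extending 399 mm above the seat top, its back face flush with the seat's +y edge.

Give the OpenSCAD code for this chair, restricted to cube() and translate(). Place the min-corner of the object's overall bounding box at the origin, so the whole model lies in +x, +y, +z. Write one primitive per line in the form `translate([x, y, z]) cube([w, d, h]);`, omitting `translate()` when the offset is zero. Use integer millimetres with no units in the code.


translate([0, 0, 422]) cube([430, 454, 39]);
cube([44, 44, 422]);
translate([386, 0, 0]) cube([44, 44, 422]);
translate([0, 410, 0]) cube([44, 44, 422]);
translate([386, 410, 0]) cube([44, 44, 422]);
translate([0, 427, 461]) cube([430, 27, 399]);


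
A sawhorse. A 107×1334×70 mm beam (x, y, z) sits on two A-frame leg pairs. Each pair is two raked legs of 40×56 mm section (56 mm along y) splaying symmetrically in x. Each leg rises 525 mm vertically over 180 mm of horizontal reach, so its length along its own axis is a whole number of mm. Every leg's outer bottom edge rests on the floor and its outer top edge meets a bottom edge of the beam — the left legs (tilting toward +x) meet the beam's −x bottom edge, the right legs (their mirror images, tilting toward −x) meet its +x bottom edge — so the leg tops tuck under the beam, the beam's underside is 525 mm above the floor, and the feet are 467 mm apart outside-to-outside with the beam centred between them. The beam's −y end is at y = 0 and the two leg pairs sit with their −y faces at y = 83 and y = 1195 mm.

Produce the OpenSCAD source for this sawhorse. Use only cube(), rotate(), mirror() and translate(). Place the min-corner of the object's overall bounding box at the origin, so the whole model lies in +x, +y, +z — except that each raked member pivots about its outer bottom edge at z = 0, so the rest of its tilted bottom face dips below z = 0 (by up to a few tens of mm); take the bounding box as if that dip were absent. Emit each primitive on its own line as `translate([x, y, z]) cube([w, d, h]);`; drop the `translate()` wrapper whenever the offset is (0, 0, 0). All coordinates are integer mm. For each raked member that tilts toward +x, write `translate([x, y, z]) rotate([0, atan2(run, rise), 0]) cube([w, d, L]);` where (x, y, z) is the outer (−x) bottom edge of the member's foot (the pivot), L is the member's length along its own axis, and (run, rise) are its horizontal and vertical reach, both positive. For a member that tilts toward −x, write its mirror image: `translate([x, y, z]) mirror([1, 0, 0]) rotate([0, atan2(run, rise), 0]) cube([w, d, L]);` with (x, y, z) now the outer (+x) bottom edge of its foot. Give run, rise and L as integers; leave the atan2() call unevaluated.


translate([180, 0, 525]) cube([107, 1334, 70]);
translate([0, 83, 0]) rotate([0, atan2(180, 525), 0]) cube([40, 56, 555]);
translate([467, 83, 0]) mirror([1, 0, 0]) rotate([0, atan2(180, 525), 0]) cube([40, 56, 555]);
translate([0, 1195, 0]) rotate([0, atan2(180, 525), 0]) cube([40, 56, 555]);
translate([467, 1195, 0]) mirror([1, 0, 0]) rotate([0, atan2(180, 525), 0]) cube([40, 56, 555]);


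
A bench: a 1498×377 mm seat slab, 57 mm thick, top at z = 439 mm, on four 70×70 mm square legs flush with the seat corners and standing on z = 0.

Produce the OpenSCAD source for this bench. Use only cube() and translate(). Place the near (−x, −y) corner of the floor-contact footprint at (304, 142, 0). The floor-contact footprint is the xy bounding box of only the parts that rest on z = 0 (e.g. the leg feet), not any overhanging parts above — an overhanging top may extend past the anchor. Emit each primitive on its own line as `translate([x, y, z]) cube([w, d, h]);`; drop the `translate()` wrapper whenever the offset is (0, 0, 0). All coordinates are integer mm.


// leg_h = 439 − 57 = 382
translate([304, 142, 382]) cube([1498, 377, 57]);
translate([304, 142, 0]) cube([70, 70, 382]);
translate([304, 449, 0]) cube([70, 70, 382]);
translate([1732, 142, 0]) cube([70, 70, 382]);
translate([1732, 449, 0]) cube([70, 70, 382]);


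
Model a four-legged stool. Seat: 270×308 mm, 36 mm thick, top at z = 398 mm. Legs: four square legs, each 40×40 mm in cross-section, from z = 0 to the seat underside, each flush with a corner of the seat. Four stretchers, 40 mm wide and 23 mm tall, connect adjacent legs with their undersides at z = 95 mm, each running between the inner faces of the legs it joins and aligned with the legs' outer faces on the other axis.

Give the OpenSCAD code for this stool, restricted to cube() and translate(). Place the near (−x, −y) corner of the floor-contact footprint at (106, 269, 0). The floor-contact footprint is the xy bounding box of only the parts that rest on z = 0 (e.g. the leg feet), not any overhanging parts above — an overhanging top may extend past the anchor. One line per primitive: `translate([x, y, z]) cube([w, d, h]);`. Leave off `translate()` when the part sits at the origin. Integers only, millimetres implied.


translate([106, 269, 362]) cube([270, 308, 36]);
translate([106, 269, 0]) cube([40, 40, 362]);
translate([336, 269, 0]) cube([40, 40, 362]);
translate([106, 537, 0]) cube([40, 40, 362]);
translate([336, 537, 0]) cube([40, 40, 362]);
translate([146, 269, 95]) cube([190, 40, 23]);
translate([146, 537, 95]) cube([190, 40, 23]);
translate([106, 309, 95]) cube([40, 228, 23]);
translate([336, 309, 95]) cube([40, 228, 23]);


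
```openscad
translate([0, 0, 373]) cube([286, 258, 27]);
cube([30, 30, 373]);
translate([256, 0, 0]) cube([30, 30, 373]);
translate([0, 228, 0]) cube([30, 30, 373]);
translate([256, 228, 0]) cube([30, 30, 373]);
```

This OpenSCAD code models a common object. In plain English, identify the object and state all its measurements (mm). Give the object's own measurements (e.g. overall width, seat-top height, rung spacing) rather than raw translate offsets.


A four-legged stool. The seat is a 286×258×27 mm slab whose top surface is at z = 400 mm; four square legs, each 30×30 mm in cross-section, run from the floor (z = 0) to the underside of the seat, each flush with a corner of the seat.


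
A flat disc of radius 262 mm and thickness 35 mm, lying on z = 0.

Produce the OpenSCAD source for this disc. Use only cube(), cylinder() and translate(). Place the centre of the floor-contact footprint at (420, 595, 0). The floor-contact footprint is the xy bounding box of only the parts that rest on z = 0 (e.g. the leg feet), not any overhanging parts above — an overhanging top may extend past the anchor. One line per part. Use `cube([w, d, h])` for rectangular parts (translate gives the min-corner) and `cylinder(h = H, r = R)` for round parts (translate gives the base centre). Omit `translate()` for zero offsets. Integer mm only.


translate([420, 595, 0]) cylinder(h = 35, r = 262);


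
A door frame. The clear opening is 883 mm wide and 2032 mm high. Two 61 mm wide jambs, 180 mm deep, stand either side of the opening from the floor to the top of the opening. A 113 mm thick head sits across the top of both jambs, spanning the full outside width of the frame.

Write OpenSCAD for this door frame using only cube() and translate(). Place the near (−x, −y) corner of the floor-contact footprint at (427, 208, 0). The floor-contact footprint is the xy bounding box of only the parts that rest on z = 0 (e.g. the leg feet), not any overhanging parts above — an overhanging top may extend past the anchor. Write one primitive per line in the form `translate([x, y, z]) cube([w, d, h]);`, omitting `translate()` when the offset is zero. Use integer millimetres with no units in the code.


translate([427, 208, 0]) cube([61, 180, 2032]);
translate([1371, 208, 0]) cube([61, 180, 2032]);
translate([427, 208, 2032]) cube([1005, 180, 113]);


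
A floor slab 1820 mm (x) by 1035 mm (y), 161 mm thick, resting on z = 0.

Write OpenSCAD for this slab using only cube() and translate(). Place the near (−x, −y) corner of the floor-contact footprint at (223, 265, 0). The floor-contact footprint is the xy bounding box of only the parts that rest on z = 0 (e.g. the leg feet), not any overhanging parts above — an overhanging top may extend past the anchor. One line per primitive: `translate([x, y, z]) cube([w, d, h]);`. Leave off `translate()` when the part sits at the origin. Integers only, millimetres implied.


translate([223, 265, 0]) cube([1820, 1035, 161]);


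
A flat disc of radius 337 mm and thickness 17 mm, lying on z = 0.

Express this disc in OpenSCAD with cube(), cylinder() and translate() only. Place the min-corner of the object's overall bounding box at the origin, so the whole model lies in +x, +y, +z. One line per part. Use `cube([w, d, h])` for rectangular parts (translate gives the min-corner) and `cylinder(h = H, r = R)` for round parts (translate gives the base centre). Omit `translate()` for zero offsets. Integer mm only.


translate([337, 337, 0]) cylinder(h = 17, r = 337);


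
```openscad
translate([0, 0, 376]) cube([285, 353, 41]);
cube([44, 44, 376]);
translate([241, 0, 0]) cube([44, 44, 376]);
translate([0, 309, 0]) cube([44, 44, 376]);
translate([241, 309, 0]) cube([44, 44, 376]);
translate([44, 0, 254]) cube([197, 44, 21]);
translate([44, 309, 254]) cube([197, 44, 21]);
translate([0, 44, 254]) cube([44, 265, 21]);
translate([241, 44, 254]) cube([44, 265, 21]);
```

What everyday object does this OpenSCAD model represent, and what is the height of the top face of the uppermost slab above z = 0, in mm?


A stool. The seat height is 417 mm.

A 285×353×41 slab at z = 376 on four corner posts — a stool. The seat top is 376 + 41 = 417 mm.


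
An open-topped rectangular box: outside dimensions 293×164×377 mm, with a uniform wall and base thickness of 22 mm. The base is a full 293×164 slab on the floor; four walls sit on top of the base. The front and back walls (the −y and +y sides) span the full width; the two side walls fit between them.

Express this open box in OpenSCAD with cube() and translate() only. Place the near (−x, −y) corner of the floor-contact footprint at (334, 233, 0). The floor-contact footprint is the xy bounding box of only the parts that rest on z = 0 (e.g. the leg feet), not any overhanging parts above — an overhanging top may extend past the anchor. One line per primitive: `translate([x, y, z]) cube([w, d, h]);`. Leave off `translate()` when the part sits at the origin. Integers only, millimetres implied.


translate([334, 233, 0]) cube([293, 164, 22]);
translate([334, 233, 22]) cube([293, 22, 355]);
translate([334, 375, 22]) cube([293, 22, 355]);
translate([334, 255, 22]) cube([22, 120, 355]);
translate([605, 255, 22]) cube([22, 120, 355]);


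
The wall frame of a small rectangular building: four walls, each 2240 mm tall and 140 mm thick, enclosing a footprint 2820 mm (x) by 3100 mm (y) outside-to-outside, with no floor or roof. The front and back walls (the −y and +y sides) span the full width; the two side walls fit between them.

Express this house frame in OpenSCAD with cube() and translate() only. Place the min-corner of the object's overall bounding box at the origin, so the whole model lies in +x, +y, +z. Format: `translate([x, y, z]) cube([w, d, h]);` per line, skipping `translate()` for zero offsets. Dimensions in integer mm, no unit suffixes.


cube([2820, 140, 2240]);
translate([0, 2960, 0]) cube([2820, 140, 2240]);
translate([0, 140, 0]) cube([140, 2820, 2240]);
translate([2680, 140, 0]) cube([140, 2820, 2240]);


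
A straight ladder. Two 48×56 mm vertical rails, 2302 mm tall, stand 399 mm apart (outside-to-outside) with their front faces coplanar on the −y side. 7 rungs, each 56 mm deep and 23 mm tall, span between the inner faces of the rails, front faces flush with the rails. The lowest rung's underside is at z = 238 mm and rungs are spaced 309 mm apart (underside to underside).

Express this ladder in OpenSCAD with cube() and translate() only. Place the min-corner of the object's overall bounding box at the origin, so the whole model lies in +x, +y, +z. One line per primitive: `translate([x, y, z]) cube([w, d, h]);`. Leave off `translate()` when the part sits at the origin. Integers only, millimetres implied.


cube([48, 56, 2302]);
translate([351, 0, 0]) cube([48, 56, 2302]);
translate([48, 0, 238]) cube([303, 56, 23]);
translate([48, 0, 547]) cube([303, 56, 23]);
translate([48, 0, 856]) cube([303, 56, 23]);
translate([48, 0, 1165]) cube([303, 56, 23]);
translate([48, 0, 1474]) cube([303, 56, 23]);
translate([48, 0, 1783]) cube([303, 56, 23]);
translate([48, 0, 2092]) cube([303, 56, 23]);


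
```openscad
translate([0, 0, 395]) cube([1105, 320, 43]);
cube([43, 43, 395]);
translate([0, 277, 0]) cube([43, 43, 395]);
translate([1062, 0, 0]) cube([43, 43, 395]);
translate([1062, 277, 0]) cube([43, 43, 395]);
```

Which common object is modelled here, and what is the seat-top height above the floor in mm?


A bench. The seat-top height is 438 mm.

A long slab on four corner posts — a bench. The slab sits at z = 395 with thickness 43, so the top is 395 + 43 = 438 mm.


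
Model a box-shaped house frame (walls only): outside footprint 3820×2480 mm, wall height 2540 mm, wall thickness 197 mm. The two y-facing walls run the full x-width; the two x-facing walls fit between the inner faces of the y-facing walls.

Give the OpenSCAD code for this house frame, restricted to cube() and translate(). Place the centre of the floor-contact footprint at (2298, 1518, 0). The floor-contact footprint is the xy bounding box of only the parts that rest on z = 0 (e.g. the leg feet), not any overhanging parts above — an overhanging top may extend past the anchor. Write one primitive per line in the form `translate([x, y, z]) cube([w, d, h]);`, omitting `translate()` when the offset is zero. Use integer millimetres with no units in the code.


translate([388, 278, 0]) cube([3820, 197, 2540]);
translate([388, 2561, 0]) cube([3820, 197, 2540]);
translate([388, 475, 0]) cube([197, 2086, 2540]);
translate([4011, 475, 0]) cube([197, 2086, 2540]);


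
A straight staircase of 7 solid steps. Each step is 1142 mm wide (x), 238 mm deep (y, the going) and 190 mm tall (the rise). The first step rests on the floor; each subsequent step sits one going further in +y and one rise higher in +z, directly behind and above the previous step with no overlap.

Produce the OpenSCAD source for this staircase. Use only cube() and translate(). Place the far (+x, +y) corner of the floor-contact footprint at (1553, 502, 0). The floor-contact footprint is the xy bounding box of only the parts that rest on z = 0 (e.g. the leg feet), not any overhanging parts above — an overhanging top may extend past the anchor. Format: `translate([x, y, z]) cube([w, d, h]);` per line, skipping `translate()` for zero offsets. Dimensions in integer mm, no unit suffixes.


translate([411, 264, 0]) cube([1142, 238, 190]);
translate([411, 502, 190]) cube([1142, 238, 190]);
translate([411, 740, 380]) cube([1142, 238, 190]);
translate([411, 978, 570]) cube([1142, 238, 190]);
translate([411, 1216, 760]) cube([1142, 238, 190]);
translate([411, 1454, 950]) cube([1142, 238, 190]);
translate([411, 1692, 1140]) cube([1142, 238, 190]);


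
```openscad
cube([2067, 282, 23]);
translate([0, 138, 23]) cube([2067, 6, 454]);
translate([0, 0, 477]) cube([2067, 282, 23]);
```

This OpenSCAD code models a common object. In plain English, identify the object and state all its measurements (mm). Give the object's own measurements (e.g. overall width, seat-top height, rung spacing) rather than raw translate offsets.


An I-beam lying along x, 2067 mm long. Overall section height 500 mm. Two flanges 282 mm wide (y) and 23 mm thick, one on the floor and one at the top; a web 6 mm thick runs between them, centred on the flange width.


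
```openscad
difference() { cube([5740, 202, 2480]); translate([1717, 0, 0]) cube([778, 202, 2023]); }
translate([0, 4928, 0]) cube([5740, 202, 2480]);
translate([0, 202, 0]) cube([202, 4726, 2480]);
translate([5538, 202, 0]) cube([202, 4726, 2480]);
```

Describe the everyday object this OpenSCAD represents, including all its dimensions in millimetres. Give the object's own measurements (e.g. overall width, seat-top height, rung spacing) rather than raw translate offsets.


A single room: four walls, each 2480 mm tall and 202 mm thick, enclosing an outside footprint 5740×5130 mm (x × y), no floor or roof. The front and back walls (−y and +y sides) run the full x-width; the side walls fit between their inner faces. A door opening 778 mm wide and 2023 mm tall is cut through the front wall from the floor up, its −x edge 1717 mm from the wall's −x end.


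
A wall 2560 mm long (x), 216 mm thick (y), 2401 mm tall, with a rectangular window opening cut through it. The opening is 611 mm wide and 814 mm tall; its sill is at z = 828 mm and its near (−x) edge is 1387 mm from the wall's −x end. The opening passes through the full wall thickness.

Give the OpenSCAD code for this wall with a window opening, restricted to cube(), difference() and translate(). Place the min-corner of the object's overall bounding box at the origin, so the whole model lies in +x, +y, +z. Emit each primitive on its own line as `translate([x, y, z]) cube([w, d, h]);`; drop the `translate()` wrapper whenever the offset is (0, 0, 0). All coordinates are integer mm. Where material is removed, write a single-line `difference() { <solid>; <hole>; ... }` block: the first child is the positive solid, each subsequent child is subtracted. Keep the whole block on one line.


difference() { cube([2560, 216, 2401]); translate([1387, 0, 828]) cube([611, 216, 814]); }


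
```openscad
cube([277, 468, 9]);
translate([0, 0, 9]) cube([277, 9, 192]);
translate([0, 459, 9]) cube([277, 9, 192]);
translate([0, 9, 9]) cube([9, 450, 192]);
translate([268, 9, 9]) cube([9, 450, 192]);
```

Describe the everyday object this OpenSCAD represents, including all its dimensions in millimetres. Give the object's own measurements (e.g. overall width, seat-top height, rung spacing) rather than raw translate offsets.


An open-topped rectangular box: outside dimensions 277×468×201 mm, with a uniform wall and base thickness of 9 mm. The base is a full 277×468 slab on the floor; four walls sit on top of the base. The front and back walls (the −y and +y sides) span the full width; the two side walls fit between them.


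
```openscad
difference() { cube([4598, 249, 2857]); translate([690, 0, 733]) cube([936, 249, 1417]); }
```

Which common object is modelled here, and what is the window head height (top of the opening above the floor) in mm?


A wall with a window opening. The window head height is 2150 mm.

A wall with a rectangular opening subtracted — a window. Sill at z = 733, opening 1417 mm tall, so the head is at 733 + 1417 = 2150 mm.


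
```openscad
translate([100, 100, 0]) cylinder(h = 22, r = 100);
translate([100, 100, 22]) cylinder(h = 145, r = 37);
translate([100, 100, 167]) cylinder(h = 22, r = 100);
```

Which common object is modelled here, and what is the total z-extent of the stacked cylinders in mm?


A spool. The overall height is 189 mm.

Three coaxial cylinders, large–small–large — a spool. Two 22 mm flanges and a 145 mm core give 22 + 145 + 22 = 189 mm.


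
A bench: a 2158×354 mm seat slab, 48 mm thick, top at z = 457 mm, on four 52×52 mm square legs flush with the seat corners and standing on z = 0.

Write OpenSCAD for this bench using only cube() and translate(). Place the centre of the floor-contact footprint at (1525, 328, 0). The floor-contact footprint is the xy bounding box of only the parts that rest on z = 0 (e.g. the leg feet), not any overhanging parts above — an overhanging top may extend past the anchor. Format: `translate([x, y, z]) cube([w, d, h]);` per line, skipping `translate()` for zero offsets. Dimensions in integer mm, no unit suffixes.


translate([446, 151, 409]) cube([2158, 354, 48]);
translate([446, 151, 0]) cube([52, 52, 409]);
translate([446, 453, 0]) cube([52, 52, 409]);
translate([2552, 151, 0]) cube([52, 52, 409]);
translate([2552, 453, 0]) cube([52, 52, 409]);


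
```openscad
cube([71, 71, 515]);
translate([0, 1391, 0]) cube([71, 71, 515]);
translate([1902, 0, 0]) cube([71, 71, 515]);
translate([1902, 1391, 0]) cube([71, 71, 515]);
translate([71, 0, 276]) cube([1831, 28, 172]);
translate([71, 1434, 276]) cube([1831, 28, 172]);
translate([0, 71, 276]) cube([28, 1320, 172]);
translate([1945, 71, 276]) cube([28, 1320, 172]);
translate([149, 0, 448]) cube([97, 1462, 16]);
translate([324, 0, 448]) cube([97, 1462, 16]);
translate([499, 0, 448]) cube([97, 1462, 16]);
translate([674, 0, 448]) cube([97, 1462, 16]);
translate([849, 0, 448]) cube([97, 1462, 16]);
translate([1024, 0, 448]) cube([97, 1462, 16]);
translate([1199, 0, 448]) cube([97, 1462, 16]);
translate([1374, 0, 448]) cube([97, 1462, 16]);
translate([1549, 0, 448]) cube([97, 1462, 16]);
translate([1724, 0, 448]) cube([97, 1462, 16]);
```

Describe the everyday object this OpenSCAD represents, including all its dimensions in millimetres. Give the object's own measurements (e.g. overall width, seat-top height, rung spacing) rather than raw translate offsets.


A bed frame 1973 mm long (x) by 1462 mm wide (y). Four 71×71 mm corner posts, 515 mm tall, at the corners of the footprint. Four rails of 28 mm thickness and 172 mm height run between adjacent posts with their undersides at z = 276 mm, their outer faces flush with the outside of the frame (the two x-running rails run between the posts' inner faces; the two y-running rails run between the posts' inner faces). 10 slats, each 97 mm wide (x) and 16 mm thick, lie across the top of the two x-running rails, running the full 1462 mm width of the frame in y; along x they sit between the end posts with a 78 mm gap after the −x posts and between neighbouring slats, leaving 81 mm before the +x posts.


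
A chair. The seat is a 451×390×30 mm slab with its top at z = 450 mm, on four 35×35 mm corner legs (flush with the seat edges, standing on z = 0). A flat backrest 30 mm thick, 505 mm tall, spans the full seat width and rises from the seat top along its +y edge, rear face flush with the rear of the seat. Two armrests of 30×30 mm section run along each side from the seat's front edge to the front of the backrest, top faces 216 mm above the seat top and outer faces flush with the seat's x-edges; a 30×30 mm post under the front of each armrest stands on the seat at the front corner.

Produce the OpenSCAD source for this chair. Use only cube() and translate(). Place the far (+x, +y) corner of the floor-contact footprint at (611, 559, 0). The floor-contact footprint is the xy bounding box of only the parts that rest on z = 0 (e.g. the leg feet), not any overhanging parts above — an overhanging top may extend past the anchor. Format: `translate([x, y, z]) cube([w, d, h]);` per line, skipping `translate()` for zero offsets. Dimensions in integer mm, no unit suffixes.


translate([160, 169, 420]) cube([451, 390, 30]);
translate([160, 169, 0]) cube([35, 35, 420]);
translate([576, 169, 0]) cube([35, 35, 420]);
translate([160, 524, 0]) cube([35, 35, 420]);
translate([576, 524, 0]) cube([35, 35, 420]);
translate([160, 529, 450]) cube([451, 30, 505]);
translate([160, 169, 636]) cube([30, 360, 30]);
translate([581, 169, 636]) cube([30, 360, 30]);
translate([160, 169, 450]) cube([30, 30, 186]);
translate([581, 169, 450]) cube([30, 30, 186]);
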